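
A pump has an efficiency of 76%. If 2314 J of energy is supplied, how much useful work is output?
W_out = η·W_in = 0.76·2314 = 1758.64 J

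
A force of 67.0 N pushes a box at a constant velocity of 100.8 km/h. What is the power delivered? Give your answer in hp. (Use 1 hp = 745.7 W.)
Convert to SI: F = 67.0 N, v = 28.0 m/s
P = Fv = (67.0)(28.0) = 1876.0 W = 2.516 hp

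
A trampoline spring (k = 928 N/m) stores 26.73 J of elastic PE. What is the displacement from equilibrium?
x = √(2·PE/k) = √(2·26.73/928) = 0.24 m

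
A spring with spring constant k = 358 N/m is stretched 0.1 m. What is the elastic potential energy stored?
PE = ½kx² = ½(358)(0.1)² = 1.79 J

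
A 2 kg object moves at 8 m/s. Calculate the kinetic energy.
KE = ½mv² = ½(2)(8)² = 64.0 J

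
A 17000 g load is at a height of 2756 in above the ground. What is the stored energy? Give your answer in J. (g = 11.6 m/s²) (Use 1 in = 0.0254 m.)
Convert to SI: m = 17.0 kg, h = 70.0024 m
PE = mgh = (17.0)(11.6)(70.0024) = 13800 J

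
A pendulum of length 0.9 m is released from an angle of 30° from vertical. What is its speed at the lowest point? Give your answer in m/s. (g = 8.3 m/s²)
h = L(1 − cosθ) = 0.9(1 − cos30°) = 0.120577 m
v = √(2gh) = √(2·8.3·0.120577) = 1.415 m/s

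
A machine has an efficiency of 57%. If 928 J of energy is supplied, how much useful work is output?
W_out = η·W_in = 0.57·928 = 528.96 J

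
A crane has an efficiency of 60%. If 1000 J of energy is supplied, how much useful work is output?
W_out = η·W_in = 0.6·1000 = 600.0 J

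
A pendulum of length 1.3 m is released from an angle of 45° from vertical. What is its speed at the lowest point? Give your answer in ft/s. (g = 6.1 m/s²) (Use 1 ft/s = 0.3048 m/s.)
h = L(1 − cosθ) = 1.3(1 − cos45°) = 0.380761 m
v = √(2gh) = √(2·6.1·0.380761) = 2.15529 m/s = 7.071 ft/s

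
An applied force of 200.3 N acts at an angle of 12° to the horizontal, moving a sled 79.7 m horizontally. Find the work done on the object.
W = F·d·cosθ = (200.3)(79.7)cos(12°) = 15620 J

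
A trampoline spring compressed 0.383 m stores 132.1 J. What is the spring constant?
k = 2·PE/x² = 2·132.1/(0.383)² = 1801 N/m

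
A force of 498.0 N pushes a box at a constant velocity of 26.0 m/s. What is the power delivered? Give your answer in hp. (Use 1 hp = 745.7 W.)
P = Fv = (498.0)(26.0) = 12948.0 W = 17.36 hp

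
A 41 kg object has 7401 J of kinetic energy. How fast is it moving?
v = √(2·KE/m) = √(2·7401/41) = 19.0 m/s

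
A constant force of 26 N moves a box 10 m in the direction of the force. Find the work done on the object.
W = F·d = (26)(10) = 260.0 J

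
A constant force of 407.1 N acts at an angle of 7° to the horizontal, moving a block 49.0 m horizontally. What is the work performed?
W = F·d·cosθ = (407.1)(49.0)cos(7°) = 19800 J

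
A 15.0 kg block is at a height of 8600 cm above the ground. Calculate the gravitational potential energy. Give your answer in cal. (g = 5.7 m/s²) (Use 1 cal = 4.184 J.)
Convert to SI: m = 15.0 kg, h = 86.0 m
PE = mgh = (15.0)(5.7)(86.0) = 7353.0 J = 1757 cal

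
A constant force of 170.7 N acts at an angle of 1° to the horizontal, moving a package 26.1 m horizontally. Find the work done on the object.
W = F·d·cosθ = (170.7)(26.1)cos(1°) = 4455 J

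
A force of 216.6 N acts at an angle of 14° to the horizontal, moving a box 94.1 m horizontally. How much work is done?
W = F·d·cosθ = (216.6)(94.1)cos(14°) = 19780 J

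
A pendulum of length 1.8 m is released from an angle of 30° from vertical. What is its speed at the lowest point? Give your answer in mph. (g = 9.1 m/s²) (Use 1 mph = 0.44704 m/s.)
h = L(1 − cosθ) = 1.8(1 − cos30°) = 0.241154 m
v = √(2gh) = √(2·9.1·0.241154) = 2.095 m/s = 4.686 mph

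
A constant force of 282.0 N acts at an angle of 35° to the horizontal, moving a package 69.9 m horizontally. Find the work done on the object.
W = F·d·cosθ = (282.0)(69.9)cos(35°) = 16150 J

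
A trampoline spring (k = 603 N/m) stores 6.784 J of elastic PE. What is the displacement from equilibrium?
x = √(2·PE/k) = √(2·6.784/603) = 0.15 m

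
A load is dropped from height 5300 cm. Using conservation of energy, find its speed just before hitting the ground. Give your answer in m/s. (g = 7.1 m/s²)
Convert to SI: h = 53.0 m
mgh = ½mv² ⇒ v = √(2gh) = √(2·7.1·53.0) = 27.43 m/s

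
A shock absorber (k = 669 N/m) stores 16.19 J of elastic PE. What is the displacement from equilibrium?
x = √(2·PE/k) = √(2·16.19/669) = 0.22 m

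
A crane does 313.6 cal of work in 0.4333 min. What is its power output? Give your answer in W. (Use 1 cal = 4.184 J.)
Convert to SI: W = 1312.1 J, t = 25.998 s
P = W/t = 1312.1/25.998 = 50.47 W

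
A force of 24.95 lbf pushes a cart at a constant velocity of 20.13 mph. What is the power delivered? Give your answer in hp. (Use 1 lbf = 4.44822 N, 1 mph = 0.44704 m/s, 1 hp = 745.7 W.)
Convert to SI: F = 110.983 N, v = 8.99892 m/s
P = Fv = (110.983)(8.99892) = 998.727 W = 1.339 hp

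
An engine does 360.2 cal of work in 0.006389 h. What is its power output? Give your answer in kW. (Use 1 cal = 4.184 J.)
Convert to SI: W = 1507.08 J, t = 23.0004 s
P = W/t = 1507.08/23.0004 = 65.5239 W = 0.06552 kW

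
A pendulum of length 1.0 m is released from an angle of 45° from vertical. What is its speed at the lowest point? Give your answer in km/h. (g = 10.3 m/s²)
h = L(1 − cosθ) = 1.0(1 − cos45°) = 0.292893 m
v = √(2gh) = √(2·10.3·0.292893) = 2.45634 m/s = 8.843 km/h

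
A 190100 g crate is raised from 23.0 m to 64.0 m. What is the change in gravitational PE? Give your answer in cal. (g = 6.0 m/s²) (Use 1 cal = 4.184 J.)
Convert to SI: m = 190.1 kg, Δh = 41.0 m
ΔPE = mgΔh = (190.1)(6.0)(41.0) = 46764.6 J = 11180 cal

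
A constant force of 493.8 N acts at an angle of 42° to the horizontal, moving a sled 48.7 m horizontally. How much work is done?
W = F·d·cosθ = (493.8)(48.7)cos(42°) = 17870 J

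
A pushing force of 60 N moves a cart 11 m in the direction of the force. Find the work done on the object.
W = F·d = (60)(11) = 660.0 J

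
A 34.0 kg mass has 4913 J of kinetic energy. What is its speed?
v = √(2·KE/m) = √(2·4913/34.0) = 17.0 m/s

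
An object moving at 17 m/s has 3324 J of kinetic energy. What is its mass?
m = 2·KE/v² = 2·3324/(17)² = 23.0 kg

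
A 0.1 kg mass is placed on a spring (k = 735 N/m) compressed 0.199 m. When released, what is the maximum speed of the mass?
½kx² = ½mv² ⇒ v = x√(k/m) = (0.199)√(735/0.1) = 17.06 m/s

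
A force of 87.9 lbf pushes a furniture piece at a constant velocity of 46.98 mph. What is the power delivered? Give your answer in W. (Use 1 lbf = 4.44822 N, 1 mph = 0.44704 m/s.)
Convert to SI: F = 390.999 N, v = 21.0019 m/s
P = Fv = (390.999)(21.0019) = 8212 W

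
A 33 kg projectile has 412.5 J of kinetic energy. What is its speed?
v = √(2·KE/m) = √(2·412.5/33) = 5.0 m/s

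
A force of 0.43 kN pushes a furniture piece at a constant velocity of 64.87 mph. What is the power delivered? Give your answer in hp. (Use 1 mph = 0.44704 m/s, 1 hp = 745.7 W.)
Convert to SI: F = 430.0 N, v = 28.9995 m/s
P = Fv = (430.0)(28.9995) = 12469.8 W = 16.72 hp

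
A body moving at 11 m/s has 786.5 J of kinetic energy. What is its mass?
m = 2·KE/v² = 2·786.5/(11)² = 13.0 kg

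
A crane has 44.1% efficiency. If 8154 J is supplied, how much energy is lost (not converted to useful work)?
W_lost = W_in(1 − η) = 8154·(1 − 0.441) = 4558 J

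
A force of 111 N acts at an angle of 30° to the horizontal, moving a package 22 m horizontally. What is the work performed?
W = F·d·cosθ = (111)(22)cos(30°) = 2115 J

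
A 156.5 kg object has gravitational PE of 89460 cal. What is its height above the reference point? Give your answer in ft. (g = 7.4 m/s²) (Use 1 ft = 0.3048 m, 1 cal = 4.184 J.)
Convert to SI: m = 156.5 kg, PE = 374301 J
h = PE/(mg) = 374301/(156.5·7.4) = 323.202 m = 1060 ft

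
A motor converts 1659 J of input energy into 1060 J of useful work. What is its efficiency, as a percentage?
η = W_out/W_in = 1060/1659 = 63.89%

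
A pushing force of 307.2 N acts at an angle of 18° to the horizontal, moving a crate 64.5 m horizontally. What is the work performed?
W = F·d·cosθ = (307.2)(64.5)cos(18°) = 18840 J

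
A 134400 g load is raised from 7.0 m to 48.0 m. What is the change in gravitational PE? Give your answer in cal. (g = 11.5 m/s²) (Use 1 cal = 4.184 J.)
Convert to SI: m = 134.4 kg, Δh = 41.0 m
ΔPE = mgΔh = (134.4)(11.5)(41.0) = 63369.6 J = 15150 cal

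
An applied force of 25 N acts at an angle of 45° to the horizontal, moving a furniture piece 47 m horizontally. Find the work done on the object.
W = F·d·cosθ = (25)(47)cos(45°) = 830.9 J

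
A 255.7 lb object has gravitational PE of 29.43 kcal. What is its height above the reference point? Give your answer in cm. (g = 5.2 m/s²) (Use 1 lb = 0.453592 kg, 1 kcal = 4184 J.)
Convert to SI: m = 115.983 kg, PE = 123135 J
h = PE/(mg) = 123135/(115.983·5.2) = 204.166 m = 20420 cm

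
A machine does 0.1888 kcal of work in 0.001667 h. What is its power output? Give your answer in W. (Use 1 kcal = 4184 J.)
Convert to SI: W = 789.939 J, t = 6.0012 s
P = W/t = 789.939/6.0012 = 131.6 W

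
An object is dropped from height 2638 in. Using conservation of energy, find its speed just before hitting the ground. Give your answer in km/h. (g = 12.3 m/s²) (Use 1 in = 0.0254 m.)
Convert to SI: h = 67.0052 m
mgh = ½mv² ⇒ v = √(2gh) = √(2·12.3·67.0052) = 40.5996 m/s = 146.2 km/h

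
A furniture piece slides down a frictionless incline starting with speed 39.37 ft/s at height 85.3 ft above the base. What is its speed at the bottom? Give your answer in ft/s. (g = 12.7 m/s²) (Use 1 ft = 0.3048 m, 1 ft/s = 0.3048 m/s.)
Convert to SI: v₀ = 12.0 m/s, h = 25.9994 m
½mv₀² + mgh = ½mv² ⇒ v = √(v₀² + 2gh) = √(12.0² + 2·12.7·25.9994) = 28.3617 m/s = 93.05 ft/s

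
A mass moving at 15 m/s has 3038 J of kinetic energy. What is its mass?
m = 2·KE/v² = 2·3038/(15)² = 27.0 kg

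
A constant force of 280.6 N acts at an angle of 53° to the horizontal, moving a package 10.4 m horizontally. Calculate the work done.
W = F·d·cosθ = (280.6)(10.4)cos(53°) = 1756 J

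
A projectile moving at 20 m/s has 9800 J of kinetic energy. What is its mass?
m = 2·KE/v² = 2·9800/(20)² = 49.0 kg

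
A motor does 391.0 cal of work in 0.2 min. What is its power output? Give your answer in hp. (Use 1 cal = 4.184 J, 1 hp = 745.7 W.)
Convert to SI: W = 1635.94 J, t = 12.0 s
P = W/t = 1635.94/12.0 = 136.329 W = 0.1828 hp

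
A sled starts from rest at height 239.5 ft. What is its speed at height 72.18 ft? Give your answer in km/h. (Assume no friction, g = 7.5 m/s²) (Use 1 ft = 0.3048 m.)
Convert to SI: h₁−h₂ = 50.9991 m
mgh₁ = mgh₂ + ½mv² ⇒ v = √(2g(h₁−h₂)) = √(2·7.5·50.9991) = 27.6584 m/s = 99.57 km/h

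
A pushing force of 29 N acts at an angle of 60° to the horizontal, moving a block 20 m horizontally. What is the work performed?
W = F·d·cosθ = (29)(20)cos(60°) = 290.0 J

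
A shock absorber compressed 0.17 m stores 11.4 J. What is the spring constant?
k = 2·PE/x² = 2·11.4/(0.17)² = 788.9 N/m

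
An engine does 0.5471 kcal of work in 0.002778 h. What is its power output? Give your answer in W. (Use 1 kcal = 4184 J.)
Convert to SI: W = 2289.07 J, t = 10.0008 s
P = W/t = 2289.07/10.0008 = 228.9 W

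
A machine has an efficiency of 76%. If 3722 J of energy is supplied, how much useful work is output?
W_out = η·W_in = 0.76·3722 = 2828.72 J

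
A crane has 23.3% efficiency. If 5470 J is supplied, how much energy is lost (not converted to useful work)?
W_lost = W_in(1 − η) = 5470·(1 − 0.233) = 4195 J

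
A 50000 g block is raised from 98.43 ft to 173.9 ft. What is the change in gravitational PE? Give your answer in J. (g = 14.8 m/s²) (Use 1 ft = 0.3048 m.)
Convert to SI: m = 50.0 kg, Δh = 23.0033 m
ΔPE = mgΔh = (50.0)(14.8)(23.0033) = 17020 J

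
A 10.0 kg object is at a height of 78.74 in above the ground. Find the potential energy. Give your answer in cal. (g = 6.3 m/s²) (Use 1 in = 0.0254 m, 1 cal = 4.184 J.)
Convert to SI: m = 10.0 kg, h = 2.0 m
PE = mgh = (10.0)(6.3)(2.0) = 126.0 J = 30.11 cal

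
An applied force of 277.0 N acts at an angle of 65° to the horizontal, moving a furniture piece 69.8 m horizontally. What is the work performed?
W = F·d·cosθ = (277.0)(69.8)cos(65°) = 8171 J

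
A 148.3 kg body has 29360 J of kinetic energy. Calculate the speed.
v = √(2·KE/m) = √(2·29360/148.3) = 19.9 m/s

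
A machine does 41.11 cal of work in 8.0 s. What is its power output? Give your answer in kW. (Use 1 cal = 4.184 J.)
Convert to SI: W = 172.004 J, t = 8.0 s
P = W/t = 172.004/8.0 = 21.5005 W = 0.0215 kW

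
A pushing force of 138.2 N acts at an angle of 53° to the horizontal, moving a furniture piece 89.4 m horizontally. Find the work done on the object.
W = F·d·cosθ = (138.2)(89.4)cos(53°) = 7435 J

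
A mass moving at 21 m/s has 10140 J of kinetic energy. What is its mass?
m = 2·KE/v² = 2·10140/(21)² = 45.99 kg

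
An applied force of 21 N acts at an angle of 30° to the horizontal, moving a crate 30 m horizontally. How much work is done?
W = F·d·cosθ = (21)(30)cos(30°) = 545.6 J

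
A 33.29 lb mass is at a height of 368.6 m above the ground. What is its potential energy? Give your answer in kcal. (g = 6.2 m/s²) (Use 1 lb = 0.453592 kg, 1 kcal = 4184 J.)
Convert to SI: m = 15.1001 kg, h = 368.6 m
PE = mgh = (15.1001)(6.2)(368.6) = 34508.5 J = 8.248 kcal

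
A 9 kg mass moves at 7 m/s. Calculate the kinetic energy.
KE = ½mv² = ½(9)(7)² = 220.5 J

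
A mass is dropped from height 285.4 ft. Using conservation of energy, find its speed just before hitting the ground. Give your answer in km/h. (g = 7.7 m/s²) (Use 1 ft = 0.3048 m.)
Convert to SI: h = 86.9899 m
mgh = ½mv² ⇒ v = √(2gh) = √(2·7.7·86.9899) = 36.6012 m/s = 131.8 km/h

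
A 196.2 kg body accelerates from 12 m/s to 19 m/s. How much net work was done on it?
W = ΔKE = ½m(v₂² − v₁²) = ½(196.2)(19² − 12²) = 21287.7 J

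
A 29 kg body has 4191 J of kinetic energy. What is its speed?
v = √(2·KE/m) = √(2·4191/29) = 17.0 m/s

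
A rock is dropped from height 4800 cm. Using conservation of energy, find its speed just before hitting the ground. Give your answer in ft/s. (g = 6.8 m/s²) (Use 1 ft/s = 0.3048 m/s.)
Convert to SI: h = 48.0 m
mgh = ½mv² ⇒ v = √(2gh) = √(2·6.8·48.0) = 25.55 m/s = 83.83 ft/s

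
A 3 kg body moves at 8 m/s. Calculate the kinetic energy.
KE = ½mv² = ½(3)(8)² = 96.0 J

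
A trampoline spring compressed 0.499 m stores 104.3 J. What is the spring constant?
k = 2·PE/x² = 2·104.3/(0.499)² = 837.7 N/m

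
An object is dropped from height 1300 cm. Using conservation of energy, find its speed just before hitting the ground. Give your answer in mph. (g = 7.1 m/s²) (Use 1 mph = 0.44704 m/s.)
Convert to SI: h = 13.0 m
mgh = ½mv² ⇒ v = √(2gh) = √(2·7.1·13.0) = 13.5868 m/s = 30.39 mph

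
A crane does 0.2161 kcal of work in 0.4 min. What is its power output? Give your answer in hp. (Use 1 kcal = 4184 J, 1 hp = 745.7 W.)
Convert to SI: W = 904.162 J, t = 24.0 s
P = W/t = 904.162/24.0 = 37.6734 W = 0.05052 hp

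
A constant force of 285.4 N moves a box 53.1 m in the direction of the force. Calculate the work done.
W = F·d = (285.4)(53.1) = 15150 J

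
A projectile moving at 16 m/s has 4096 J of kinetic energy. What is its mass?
m = 2·KE/v² = 2·4096/(16)² = 32.0 kg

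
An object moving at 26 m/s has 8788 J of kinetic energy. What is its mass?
m = 2·KE/v² = 2·8788/(26)² = 26.0 kg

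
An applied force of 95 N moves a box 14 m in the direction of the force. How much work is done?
W = F·d = (95)(14) = 1330 J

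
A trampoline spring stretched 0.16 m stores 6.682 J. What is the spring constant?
k = 2·PE/x² = 2·6.682/(0.16)² = 522.0 N/m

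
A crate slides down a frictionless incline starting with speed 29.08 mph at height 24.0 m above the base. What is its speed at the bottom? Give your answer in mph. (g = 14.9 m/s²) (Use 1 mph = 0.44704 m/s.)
Convert to SI: v₀ = 12.9999 m/s, h = 24.0 m
½mv₀² + mgh = ½mv² ⇒ v = √(v₀² + 2gh) = √(12.9999² + 2·14.9·24.0) = 29.7355 m/s = 66.52 mph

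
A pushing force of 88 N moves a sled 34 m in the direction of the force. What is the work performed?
W = F·d = (88)(34) = 2992 J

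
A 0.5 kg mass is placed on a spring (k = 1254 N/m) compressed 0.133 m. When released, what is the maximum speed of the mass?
½kx² = ½mv² ⇒ v = x√(k/m) = (0.133)√(1254/0.5) = 6.661 m/s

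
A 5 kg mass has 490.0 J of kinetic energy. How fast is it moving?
v = √(2·KE/m) = √(2·490.0/5) = 14.0 m/s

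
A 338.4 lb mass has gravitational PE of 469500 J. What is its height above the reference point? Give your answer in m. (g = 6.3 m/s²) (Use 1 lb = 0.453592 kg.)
Convert to SI: m = 153.496 kg, PE = 469500 J
h = PE/(mg) = 469500/(153.496·6.3) = 485.5 m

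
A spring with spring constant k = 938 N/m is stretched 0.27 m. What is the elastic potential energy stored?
PE = ½kx² = ½(938)(0.27)² = 34.19 J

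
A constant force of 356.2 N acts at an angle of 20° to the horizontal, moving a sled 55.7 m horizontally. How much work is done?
W = F·d·cosθ = (356.2)(55.7)cos(20°) = 18640 J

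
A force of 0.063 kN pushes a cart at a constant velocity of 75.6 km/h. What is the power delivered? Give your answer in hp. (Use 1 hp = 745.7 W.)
Convert to SI: F = 63.0 N, v = 21.0 m/s
P = Fv = (63.0)(21.0) = 1323.0 W = 1.774 hp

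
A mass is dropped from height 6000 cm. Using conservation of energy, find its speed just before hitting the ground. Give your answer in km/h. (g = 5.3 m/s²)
Convert to SI: h = 60.0 m
mgh = ½mv² ⇒ v = √(2gh) = √(2·5.3·60.0) = 25.219 m/s = 90.79 km/h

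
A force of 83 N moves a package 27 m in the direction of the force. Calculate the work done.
W = F·d = (83)(27) = 2241 J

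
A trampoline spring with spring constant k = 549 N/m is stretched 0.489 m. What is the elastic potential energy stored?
PE = ½kx² = ½(549)(0.489)² = 65.64 J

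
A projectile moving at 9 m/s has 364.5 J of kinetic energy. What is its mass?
m = 2·KE/v² = 2·364.5/(9)² = 9.0 kg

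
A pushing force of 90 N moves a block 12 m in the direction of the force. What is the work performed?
W = F·d = (90)(12) = 1080 J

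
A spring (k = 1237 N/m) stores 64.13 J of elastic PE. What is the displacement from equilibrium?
x = √(2·PE/k) = √(2·64.13/1237) = 0.322 m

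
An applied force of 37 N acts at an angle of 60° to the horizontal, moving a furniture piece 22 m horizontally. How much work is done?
W = F·d·cosθ = (37)(22)cos(60°) = 407.0 J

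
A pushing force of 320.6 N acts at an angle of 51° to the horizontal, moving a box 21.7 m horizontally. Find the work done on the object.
W = F·d·cosθ = (320.6)(21.7)cos(51°) = 4378 J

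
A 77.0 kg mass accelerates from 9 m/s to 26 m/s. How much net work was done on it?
W = ΔKE = ½m(v₂² − v₁²) = ½(77.0)(26² − 9²) = 22907.5 J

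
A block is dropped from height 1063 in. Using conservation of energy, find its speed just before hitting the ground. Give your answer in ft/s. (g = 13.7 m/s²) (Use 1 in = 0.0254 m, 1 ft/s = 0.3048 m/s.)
Convert to SI: h = 27.0002 m
mgh = ½mv² ⇒ v = √(2gh) = √(2·13.7·27.0002) = 27.1994 m/s = 89.24 ft/s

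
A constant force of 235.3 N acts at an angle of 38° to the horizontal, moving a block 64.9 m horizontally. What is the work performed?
W = F·d·cosθ = (235.3)(64.9)cos(38°) = 12030 J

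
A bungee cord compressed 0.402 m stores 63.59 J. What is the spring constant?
k = 2·PE/x² = 2·63.59/(0.402)² = 787.0 N/m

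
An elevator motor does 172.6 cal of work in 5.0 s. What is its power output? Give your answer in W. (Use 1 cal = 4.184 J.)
Convert to SI: W = 722.158 J, t = 5.0 s
P = W/t = 722.158/5.0 = 144.4 W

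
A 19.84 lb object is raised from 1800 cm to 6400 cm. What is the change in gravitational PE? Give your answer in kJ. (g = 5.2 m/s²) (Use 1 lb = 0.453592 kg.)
Convert to SI: m = 8.99927 kg, Δh = 46.0 m
ΔPE = mgΔh = (8.99927)(5.2)(46.0) = 2152.62 J = 2.153 kJ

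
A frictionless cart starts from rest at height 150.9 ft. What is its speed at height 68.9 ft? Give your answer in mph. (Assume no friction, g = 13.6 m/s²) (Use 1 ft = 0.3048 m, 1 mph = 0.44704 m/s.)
Convert to SI: h₁−h₂ = 24.9936 m
mgh₁ = mgh₂ + ½mv² ⇒ v = √(2g(h₁−h₂)) = √(2·13.6·24.9936) = 26.0735 m/s = 58.32 mph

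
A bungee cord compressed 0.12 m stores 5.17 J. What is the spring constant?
k = 2·PE/x² = 2·5.17/(0.12)² = 718.1 N/m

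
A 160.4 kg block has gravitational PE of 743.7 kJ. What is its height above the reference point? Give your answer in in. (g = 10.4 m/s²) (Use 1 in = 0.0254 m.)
Convert to SI: m = 160.4 kg, PE = 743700 J
h = PE/(mg) = 743700/(160.4·10.4) = 445.821 m = 17550 in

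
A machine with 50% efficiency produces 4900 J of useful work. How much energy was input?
W_in = W_out/η = 4900/0.5 = 9800 J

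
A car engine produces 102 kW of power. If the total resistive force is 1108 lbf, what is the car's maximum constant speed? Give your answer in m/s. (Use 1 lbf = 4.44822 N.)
Convert to SI: F = 4928.63 N
P = Fv ⇒ v = P/F = 102000 W/4928.63 N = 20.7 m/s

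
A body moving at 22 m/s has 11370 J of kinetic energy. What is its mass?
m = 2·KE/v² = 2·11370/(22)² = 46.98 kg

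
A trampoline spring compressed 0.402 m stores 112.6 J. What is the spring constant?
k = 2·PE/x² = 2·112.6/(0.402)² = 1394 N/m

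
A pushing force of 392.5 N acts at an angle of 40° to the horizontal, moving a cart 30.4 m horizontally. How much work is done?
W = F·d·cosθ = (392.5)(30.4)cos(40°) = 9140 J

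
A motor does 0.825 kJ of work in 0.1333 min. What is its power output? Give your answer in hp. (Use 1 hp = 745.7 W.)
Convert to SI: W = 825.0 J, t = 7.998 s
P = W/t = 825.0/7.998 = 103.151 W = 0.1383 hp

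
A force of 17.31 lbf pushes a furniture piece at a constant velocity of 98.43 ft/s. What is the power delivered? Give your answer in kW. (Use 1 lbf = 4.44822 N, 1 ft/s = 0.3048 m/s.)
Convert to SI: F = 76.9987 N, v = 30.0015 m/s
P = Fv = (76.9987)(30.0015) = 2310.07 W = 2.31 kW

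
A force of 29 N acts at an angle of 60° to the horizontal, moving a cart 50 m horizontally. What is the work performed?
W = F·d·cosθ = (29)(50)cos(60°) = 725.0 J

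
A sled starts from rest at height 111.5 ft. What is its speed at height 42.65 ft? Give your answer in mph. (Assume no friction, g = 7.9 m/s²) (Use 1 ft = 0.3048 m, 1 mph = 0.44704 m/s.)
Convert to SI: h₁−h₂ = 20.9855 m
mgh₁ = mgh₂ + ½mv² ⇒ v = √(2g(h₁−h₂)) = √(2·7.9·20.9855) = 18.2091 m/s = 40.73 mph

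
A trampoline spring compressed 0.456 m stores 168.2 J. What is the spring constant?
k = 2·PE/x² = 2·168.2/(0.456)² = 1618 N/m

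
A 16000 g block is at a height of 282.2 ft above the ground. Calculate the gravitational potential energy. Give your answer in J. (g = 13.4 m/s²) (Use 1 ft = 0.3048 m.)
Convert to SI: m = 16.0 kg, h = 86.0146 m
PE = mgh = (16.0)(13.4)(86.0146) = 18440 J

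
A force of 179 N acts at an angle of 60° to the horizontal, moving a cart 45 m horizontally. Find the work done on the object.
W = F·d·cosθ = (179)(45)cos(60°) = 4028 J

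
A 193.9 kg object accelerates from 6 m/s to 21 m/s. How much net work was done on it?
W = ΔKE = ½m(v₂² − v₁²) = ½(193.9)(21² − 6²) = 39264.75 J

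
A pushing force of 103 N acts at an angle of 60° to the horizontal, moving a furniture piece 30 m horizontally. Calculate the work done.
W = F·d·cosθ = (103)(30)cos(60°) = 1545 J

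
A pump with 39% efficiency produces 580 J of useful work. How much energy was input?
W_in = W_out/η = 580/0.39 = 1487 J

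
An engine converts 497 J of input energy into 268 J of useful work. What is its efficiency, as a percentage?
η = W_out/W_in = 268/497 = 53.92%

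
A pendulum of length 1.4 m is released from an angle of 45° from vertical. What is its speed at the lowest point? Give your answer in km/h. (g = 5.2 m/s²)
h = L(1 − cosθ) = 1.4(1 − cos45°) = 0.410051 m
v = √(2gh) = √(2·5.2·0.410051) = 2.06507 m/s = 7.434 km/h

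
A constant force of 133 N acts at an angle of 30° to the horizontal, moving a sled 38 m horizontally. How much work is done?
W = F·d·cosθ = (133)(38)cos(30°) = 4377 J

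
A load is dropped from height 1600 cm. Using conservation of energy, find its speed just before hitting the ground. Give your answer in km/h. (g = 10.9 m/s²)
Convert to SI: h = 16.0 m
mgh = ½mv² ⇒ v = √(2gh) = √(2·10.9·16.0) = 18.6762 m/s = 67.23 km/h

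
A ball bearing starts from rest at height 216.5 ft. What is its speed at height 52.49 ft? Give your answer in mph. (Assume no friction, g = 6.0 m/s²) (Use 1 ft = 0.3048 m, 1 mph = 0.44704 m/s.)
Convert to SI: h₁−h₂ = 49.9902 m
mgh₁ = mgh₂ + ½mv² ⇒ v = √(2g(h₁−h₂)) = √(2·6.0·49.9902) = 24.4925 m/s = 54.79 mph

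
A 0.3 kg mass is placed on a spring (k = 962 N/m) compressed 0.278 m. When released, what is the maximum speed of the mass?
½kx² = ½mv² ⇒ v = x√(k/m) = (0.278)√(962/0.3) = 15.74 m/s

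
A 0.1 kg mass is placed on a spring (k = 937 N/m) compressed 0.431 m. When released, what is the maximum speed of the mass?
½kx² = ½mv² ⇒ v = x√(k/m) = (0.431)√(937/0.1) = 41.72 m/s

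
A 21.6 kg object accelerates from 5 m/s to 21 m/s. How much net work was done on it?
W = ΔKE = ½m(v₂² − v₁²) = ½(21.6)(21² − 5²) = 4492.8 J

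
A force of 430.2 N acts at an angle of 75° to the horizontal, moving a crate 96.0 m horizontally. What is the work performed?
W = F·d·cosθ = (430.2)(96.0)cos(75°) = 10690 J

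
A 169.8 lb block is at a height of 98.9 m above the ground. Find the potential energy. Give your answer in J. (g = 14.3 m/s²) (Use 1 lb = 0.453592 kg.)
Convert to SI: m = 77.0199 kg, h = 98.9 m
PE = mgh = (77.0199)(14.3)(98.9) = 108900 J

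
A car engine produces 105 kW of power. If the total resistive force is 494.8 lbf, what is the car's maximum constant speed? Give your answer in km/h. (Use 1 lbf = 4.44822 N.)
Convert to SI: F = 2200.98 N
P = Fv ⇒ v = P/F = 105000 W/2200.98 N = 47.706 m/s = 171.7 km/h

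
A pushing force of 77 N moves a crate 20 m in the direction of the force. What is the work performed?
W = F·d = (77)(20) = 1540 J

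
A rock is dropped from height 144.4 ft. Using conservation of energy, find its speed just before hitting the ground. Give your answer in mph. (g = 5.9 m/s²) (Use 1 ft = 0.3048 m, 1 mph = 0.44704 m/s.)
Convert to SI: h = 44.0131 m
mgh = ½mv² ⇒ v = √(2gh) = √(2·5.9·44.0131) = 22.7894 m/s = 50.98 mph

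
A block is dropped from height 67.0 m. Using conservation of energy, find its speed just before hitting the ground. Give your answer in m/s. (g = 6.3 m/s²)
mgh = ½mv² ⇒ v = √(2gh) = √(2·6.3·67.0) = 29.06 m/s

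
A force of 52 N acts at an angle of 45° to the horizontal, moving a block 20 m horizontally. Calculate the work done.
W = F·d·cosθ = (52)(20)cos(45°) = 735.4 J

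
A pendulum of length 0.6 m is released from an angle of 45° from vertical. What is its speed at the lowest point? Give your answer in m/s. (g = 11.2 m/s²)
h = L(1 − cosθ) = 0.6(1 − cos45°) = 0.175736 m
v = √(2gh) = √(2·11.2·0.175736) = 1.984 m/s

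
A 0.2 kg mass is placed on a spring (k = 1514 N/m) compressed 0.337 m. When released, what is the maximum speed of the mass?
½kx² = ½mv² ⇒ v = x√(k/m) = (0.337)√(1514/0.2) = 29.32 m/s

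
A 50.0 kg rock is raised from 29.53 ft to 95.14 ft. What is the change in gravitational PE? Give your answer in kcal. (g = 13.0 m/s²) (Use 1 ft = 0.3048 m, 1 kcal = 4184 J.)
Convert to SI: m = 50.0 kg, Δh = 19.9979 m
ΔPE = mgΔh = (50.0)(13.0)(19.9979) = 12998.7 J = 3.107 kcal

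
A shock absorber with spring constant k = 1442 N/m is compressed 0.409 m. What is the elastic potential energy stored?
PE = ½kx² = ½(1442)(0.409)² = 120.6 J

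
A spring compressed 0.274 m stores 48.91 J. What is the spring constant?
k = 2·PE/x² = 2·48.91/(0.274)² = 1303 N/m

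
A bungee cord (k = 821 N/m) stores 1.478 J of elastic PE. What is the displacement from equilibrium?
x = √(2·PE/k) = √(2·1.478/821) = 0.06 m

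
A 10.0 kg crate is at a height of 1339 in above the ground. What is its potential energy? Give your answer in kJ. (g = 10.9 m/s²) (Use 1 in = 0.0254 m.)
Convert to SI: m = 10.0 kg, h = 34.0106 m
PE = mgh = (10.0)(10.9)(34.0106) = 3707.16 J = 3.707 kJ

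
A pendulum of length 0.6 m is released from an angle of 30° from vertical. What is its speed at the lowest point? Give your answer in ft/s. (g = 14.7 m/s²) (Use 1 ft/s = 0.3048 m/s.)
h = L(1 − cosθ) = 0.6(1 − cos30°) = 0.0803848 m
v = √(2gh) = √(2·14.7·0.0803848) = 1.53731 m/s = 5.044 ft/s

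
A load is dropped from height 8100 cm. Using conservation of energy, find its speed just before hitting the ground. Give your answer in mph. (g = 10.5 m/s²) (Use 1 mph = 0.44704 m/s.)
Convert to SI: h = 81.0 m
mgh = ½mv² ⇒ v = √(2gh) = √(2·10.5·81.0) = 41.2432 m/s = 92.26 mph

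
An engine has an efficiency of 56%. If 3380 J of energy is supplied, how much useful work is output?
W_out = η·W_in = 0.56·3380 = 1892.8 J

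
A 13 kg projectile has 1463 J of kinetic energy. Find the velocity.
v = √(2·KE/m) = √(2·1463/13) = 15.0 m/s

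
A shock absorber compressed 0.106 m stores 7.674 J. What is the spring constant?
k = 2·PE/x² = 2·7.674/(0.106)² = 1366 N/m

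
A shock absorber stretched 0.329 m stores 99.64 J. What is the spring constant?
k = 2·PE/x² = 2·99.64/(0.329)² = 1841 N/m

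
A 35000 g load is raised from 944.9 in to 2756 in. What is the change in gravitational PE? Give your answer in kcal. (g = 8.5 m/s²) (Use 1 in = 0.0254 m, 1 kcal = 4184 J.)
Convert to SI: m = 35.0 kg, Δh = 46.0019 m
ΔPE = mgΔh = (35.0)(8.5)(46.0019) = 13685.6 J = 3.271 kcal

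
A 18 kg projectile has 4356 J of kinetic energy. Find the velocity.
v = √(2·KE/m) = √(2·4356/18) = 22.0 m/s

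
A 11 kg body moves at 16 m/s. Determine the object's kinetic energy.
KE = ½mv² = ½(11)(16)² = 1408.0 J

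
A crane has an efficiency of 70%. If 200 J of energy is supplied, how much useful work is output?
W_out = η·W_in = 0.7·200 = 140.0 J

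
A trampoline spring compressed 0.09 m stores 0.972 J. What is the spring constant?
k = 2·PE/x² = 2·0.972/(0.09)² = 240.0 N/m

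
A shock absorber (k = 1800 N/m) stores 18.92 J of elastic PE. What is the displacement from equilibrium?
x = √(2·PE/k) = √(2·18.92/1800) = 0.145 m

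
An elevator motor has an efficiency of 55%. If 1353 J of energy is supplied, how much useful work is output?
W_out = η·W_in = 0.55·1353 = 744.15 J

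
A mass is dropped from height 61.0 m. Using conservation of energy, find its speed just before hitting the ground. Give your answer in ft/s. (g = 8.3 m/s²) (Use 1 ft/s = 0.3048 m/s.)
mgh = ½mv² ⇒ v = √(2gh) = √(2·8.3·61.0) = 31.8214 m/s = 104.4 ft/s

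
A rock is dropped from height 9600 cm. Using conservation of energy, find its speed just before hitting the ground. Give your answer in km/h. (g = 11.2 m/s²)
Convert to SI: h = 96.0 m
mgh = ½mv² ⇒ v = √(2gh) = √(2·11.2·96.0) = 46.3724 m/s = 166.9 km/h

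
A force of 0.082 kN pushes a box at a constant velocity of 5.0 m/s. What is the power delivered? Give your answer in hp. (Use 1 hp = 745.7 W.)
Convert to SI: F = 82.0 N, v = 5.0 m/s
P = Fv = (82.0)(5.0) = 410.0 W = 0.5498 hp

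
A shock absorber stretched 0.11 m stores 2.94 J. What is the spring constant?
k = 2·PE/x² = 2·2.94/(0.11)² = 486.0 N/m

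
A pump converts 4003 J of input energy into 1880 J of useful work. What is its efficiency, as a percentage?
η = W_out/W_in = 1880/4003 = 46.96%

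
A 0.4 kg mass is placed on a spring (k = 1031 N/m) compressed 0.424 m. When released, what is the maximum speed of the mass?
½kx² = ½mv² ⇒ v = x√(k/m) = (0.424)√(1031/0.4) = 21.53 m/s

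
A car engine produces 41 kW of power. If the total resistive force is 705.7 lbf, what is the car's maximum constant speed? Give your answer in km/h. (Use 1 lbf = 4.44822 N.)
Convert to SI: F = 3139.11 N
P = Fv ⇒ v = P/F = 41000 W/3139.11 N = 13.061 m/s = 47.02 km/h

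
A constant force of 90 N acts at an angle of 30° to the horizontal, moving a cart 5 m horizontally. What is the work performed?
W = F·d·cosθ = (90)(5)cos(30°) = 389.7 J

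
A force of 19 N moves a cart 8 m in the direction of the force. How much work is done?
W = F·d = (19)(8) = 152.0 J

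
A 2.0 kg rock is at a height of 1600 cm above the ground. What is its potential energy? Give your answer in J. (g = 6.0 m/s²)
Convert to SI: m = 2.0 kg, h = 16.0 m
PE = mgh = (2.0)(6.0)(16.0) = 192.0 J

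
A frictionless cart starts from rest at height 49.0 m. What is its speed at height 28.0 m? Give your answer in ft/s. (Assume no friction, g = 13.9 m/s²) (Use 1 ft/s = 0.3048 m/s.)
mgh₁ = mgh₂ + ½mv² ⇒ v = √(2g(h₁−h₂)) = √(2·13.9·21.0) = 24.162 m/s = 79.27 ft/s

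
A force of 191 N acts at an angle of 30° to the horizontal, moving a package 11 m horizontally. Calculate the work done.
W = F·d·cosθ = (191)(11)cos(30°) = 1820 J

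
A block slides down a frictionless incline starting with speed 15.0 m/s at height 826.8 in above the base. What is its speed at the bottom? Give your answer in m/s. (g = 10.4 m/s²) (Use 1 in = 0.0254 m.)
Convert to SI: v₀ = 15.0 m/s, h = 21.0007 m
½mv₀² + mgh = ½mv² ⇒ v = √(v₀² + 2gh) = √(15.0² + 2·10.4·21.0007) = 25.73 m/s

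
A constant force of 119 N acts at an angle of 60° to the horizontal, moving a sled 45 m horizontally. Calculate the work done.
W = F·d·cosθ = (119)(45)cos(60°) = 2678 J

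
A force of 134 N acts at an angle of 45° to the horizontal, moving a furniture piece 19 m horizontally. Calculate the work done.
W = F·d·cosθ = (134)(19)cos(45°) = 1800 J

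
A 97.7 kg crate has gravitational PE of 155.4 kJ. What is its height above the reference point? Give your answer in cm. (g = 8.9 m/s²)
Convert to SI: m = 97.7 kg, PE = 155400 J
h = PE/(mg) = 155400/(97.7·8.9) = 178.717 m = 17870 cm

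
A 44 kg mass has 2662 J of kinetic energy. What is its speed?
v = √(2·KE/m) = √(2·2662/44) = 11.0 m/s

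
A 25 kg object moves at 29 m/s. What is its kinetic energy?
KE = ½mv² = ½(25)(29)² = 10512.5 J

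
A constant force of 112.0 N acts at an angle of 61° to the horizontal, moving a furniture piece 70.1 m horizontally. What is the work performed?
W = F·d·cosθ = (112.0)(70.1)cos(61°) = 3806 J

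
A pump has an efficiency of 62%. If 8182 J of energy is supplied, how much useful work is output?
W_out = η·W_in = 0.62·8182 = 5072.84 J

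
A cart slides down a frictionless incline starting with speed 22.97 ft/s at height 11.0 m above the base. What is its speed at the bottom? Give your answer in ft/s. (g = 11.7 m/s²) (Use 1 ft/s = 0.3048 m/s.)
Convert to SI: v₀ = 7.00126 m/s, h = 11.0 m
½mv₀² + mgh = ½mv² ⇒ v = √(v₀² + 2gh) = √(7.00126² + 2·11.7·11.0) = 17.5048 m/s = 57.43 ft/s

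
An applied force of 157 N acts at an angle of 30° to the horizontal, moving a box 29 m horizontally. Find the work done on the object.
W = F·d·cosθ = (157)(29)cos(30°) = 3943 J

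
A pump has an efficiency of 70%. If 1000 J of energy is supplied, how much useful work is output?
W_out = η·W_in = 0.7·1000 = 700.0 J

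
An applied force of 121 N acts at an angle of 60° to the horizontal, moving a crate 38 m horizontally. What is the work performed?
W = F·d·cosθ = (121)(38)cos(60°) = 2299 J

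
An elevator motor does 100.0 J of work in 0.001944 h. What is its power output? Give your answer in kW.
Convert to SI: W = 100.0 J, t = 6.9984 s
P = W/t = 100.0/6.9984 = 14.289 W = 0.01429 kW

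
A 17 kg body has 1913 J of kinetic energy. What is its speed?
v = √(2·KE/m) = √(2·1913/17) = 15.0 m/s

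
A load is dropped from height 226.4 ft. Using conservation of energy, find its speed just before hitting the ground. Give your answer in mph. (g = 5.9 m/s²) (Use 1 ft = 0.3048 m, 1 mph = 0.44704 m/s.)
Convert to SI: h = 69.0067 m
mgh = ½mv² ⇒ v = √(2gh) = √(2·5.9·69.0067) = 28.5356 m/s = 63.83 mph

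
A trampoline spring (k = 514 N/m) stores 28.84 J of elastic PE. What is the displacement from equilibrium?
x = √(2·PE/k) = √(2·28.84/514) = 0.335 m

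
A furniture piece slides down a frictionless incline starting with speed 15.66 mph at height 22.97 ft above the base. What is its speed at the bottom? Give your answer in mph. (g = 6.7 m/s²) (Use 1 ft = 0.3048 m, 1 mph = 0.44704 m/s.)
Convert to SI: v₀ = 7.00065 m/s, h = 7.00126 m
½mv₀² + mgh = ½mv² ⇒ v = √(v₀² + 2gh) = √(7.00065² + 2·6.7·7.00126) = 11.951 m/s = 26.73 mph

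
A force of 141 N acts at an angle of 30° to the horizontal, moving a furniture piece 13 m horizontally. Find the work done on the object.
W = F·d·cosθ = (141)(13)cos(30°) = 1587 J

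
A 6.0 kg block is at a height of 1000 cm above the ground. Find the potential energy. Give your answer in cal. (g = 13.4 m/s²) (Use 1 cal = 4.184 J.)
Convert to SI: m = 6.0 kg, h = 10.0 m
PE = mgh = (6.0)(13.4)(10.0) = 804.0 J = 192.2 cal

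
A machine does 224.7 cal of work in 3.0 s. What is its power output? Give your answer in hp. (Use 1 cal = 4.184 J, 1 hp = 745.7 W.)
Convert to SI: W = 940.145 J, t = 3.0 s
P = W/t = 940.145/3.0 = 313.382 W = 0.4203 hp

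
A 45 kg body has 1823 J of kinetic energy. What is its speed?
v = √(2·KE/m) = √(2·1823/45) = 9.001 m/s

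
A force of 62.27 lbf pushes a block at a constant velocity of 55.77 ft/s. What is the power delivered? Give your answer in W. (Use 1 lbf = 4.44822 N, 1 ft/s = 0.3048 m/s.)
Convert to SI: F = 276.991 N, v = 16.9987 m/s
P = Fv = (276.991)(16.9987) = 4708 W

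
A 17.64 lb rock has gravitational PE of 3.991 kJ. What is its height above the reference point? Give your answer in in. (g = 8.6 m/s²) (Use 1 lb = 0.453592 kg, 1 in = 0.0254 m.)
Convert to SI: m = 8.00136 kg, PE = 3991.0 J
h = PE/(mg) = 3991.0/(8.00136·8.6) = 57.9988 m = 2283 in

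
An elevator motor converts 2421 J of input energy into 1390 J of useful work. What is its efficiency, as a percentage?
η = W_out/W_in = 1390/2421 = 57.41%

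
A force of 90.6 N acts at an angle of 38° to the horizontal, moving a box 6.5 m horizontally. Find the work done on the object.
W = F·d·cosθ = (90.6)(6.5)cos(38°) = 464.1 J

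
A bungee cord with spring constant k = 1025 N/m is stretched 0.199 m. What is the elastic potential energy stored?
PE = ½kx² = ½(1025)(0.199)² = 20.3 J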